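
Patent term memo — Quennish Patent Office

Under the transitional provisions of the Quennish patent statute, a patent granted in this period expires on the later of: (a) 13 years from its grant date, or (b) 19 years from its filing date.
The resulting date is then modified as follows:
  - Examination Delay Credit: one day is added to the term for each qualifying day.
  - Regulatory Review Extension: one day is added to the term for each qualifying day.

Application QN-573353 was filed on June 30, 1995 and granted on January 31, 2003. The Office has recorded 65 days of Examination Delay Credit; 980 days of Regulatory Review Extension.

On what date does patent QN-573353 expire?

(a) grant + 13 years → 31 January 2016.
(b) filing + 19 years → 30 June 2014.
Later of the two: 31 January 2016.
Examination Delay Credit: +65 days → 5 April 2016.
Regulatory Review Extension: +980 days → 11 December 2018.

December 11, 2018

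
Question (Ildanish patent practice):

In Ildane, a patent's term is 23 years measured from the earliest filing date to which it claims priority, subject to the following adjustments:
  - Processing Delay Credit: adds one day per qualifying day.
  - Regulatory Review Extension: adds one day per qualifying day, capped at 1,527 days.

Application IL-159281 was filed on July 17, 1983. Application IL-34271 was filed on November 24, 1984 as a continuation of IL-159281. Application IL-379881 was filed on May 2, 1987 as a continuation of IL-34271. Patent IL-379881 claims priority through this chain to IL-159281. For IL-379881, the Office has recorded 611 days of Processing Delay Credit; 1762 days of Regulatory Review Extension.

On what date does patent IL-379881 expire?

Earliest priority filing: 17 July 1983.
Base term: 17 July 1983 + 23 years → 17 July 2006.
Processing Delay Credit: +611 days → 19 March 2008.
Regulatory Review Extension: 1762 days claimed exceeds the 1527-day cap, so +1527 days → 24 May 2012.

2012-05-24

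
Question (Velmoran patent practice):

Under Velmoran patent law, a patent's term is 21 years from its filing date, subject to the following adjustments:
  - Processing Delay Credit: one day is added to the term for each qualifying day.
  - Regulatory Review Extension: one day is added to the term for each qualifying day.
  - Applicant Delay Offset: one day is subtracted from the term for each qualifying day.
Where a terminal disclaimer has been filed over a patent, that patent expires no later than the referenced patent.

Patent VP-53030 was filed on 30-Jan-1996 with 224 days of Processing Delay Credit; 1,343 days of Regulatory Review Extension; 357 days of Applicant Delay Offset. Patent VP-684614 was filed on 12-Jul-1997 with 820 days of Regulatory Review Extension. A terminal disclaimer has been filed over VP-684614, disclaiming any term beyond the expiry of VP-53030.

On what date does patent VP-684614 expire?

May 24, 2020

Natural term of VP-684614:
  Base: filing + 21 years → 12 July 2018.
  Regulatory Review Extension: +820 days → 9 October 2020.
Expiry of referenced patent VP-53030:
  Base: filing + 21 years → 30 January 2017.
  Processing Delay Credit: +224 days → 11 September 2017.
  Regulatory Review Extension: +1343 days → 16 May 2021.
  Applicant Delay Offset: −357 days → 24 May 2020.
Terminal disclaimer: VP-684614 expires on the earlier of 9 October 2020 and 24 May 2020.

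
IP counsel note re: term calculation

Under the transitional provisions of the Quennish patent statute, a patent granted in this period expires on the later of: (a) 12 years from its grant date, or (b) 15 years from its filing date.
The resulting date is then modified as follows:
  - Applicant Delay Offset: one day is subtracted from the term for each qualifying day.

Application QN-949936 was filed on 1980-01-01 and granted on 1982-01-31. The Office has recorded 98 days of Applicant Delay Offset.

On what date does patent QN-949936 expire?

September 25, 1994

(a) grant + 12 years → 31 January 1994.
(b) filing + 15 years → 1 January 1995.
Later of the two: 1 January 1995.
Applicant Delay Offset: −98 days → 25 September 1994.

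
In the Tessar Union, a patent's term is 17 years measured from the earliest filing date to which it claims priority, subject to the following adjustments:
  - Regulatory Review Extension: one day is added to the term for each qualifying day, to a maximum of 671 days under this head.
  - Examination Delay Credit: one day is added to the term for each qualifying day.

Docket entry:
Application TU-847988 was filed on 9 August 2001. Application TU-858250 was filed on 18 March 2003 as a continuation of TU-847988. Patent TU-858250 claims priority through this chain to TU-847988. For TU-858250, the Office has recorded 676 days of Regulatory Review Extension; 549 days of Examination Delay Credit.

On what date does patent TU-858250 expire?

Earliest priority filing: 9 August 2001.
Base term: 9 August 2001 + 17 years → 9 August 2018.
Regulatory Review Extension: 676 days claimed exceeds the 671-day cap, so +671 days → 10 June 2020.
Examination Delay Credit: +549 days → 11 December 2021.

December 11, 2021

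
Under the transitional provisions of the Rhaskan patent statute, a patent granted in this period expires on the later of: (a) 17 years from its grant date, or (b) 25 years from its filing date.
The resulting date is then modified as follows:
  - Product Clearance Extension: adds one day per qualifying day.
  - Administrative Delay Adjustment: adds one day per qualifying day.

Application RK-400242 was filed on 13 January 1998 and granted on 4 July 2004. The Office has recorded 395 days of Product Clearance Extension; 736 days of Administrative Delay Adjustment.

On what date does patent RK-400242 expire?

2026-02-17

(a) grant + 17 years → 4 July 2021.
(b) filing + 25 years → 13 January 2023.
Later of the two: 13 January 2023.
Product Clearance Extension: +395 days → 12 February 2024.
Administrative Delay Adjustment: +736 days → 17 February 2026.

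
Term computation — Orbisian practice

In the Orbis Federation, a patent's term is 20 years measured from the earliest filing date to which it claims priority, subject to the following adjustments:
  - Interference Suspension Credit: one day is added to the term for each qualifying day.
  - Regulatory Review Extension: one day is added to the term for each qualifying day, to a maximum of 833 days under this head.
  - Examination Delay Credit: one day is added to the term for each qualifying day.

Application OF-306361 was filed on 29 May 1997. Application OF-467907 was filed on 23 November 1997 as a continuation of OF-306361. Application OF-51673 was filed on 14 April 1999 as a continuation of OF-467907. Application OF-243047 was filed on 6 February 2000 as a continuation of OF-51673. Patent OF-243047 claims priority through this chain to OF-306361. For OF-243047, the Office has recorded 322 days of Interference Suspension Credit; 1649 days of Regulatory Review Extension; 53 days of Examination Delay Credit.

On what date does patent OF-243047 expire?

September 18, 2020

Earliest priority filing: 29 May 1997.
Base term: 29 May 1997 + 20 years → 29 May 2017.
Interference Suspension Credit: +322 days → 16 April 2018.
Regulatory Review Extension: 1649 days claimed exceeds the 833-day cap, so +833 days → 27 July 2020.
Examination Delay Credit: +53 days → 18 September 2020.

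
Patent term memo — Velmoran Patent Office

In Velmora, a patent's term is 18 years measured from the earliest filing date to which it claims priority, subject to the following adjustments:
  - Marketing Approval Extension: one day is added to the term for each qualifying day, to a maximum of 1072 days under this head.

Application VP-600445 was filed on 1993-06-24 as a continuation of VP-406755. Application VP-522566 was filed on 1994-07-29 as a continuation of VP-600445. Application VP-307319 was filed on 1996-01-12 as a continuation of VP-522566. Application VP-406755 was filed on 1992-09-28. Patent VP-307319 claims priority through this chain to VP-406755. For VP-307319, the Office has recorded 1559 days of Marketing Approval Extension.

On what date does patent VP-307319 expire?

Earliest priority filing: 28 September 1992.
Base term: 28 September 1992 + 18 years → 28 September 2010.
Marketing Approval Extension: 1559 days claimed exceeds the 1072-day cap, so +1072 days → 4 September 2013.

September 4, 2013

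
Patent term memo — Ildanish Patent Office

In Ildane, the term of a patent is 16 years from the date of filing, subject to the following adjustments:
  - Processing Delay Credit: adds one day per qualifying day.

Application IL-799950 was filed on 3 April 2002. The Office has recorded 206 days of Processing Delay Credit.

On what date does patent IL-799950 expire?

Base term: filing date + 16 years → 3 April 2018.
Processing Delay Credit: +206 days → 26 October 2018.

October 26, 2018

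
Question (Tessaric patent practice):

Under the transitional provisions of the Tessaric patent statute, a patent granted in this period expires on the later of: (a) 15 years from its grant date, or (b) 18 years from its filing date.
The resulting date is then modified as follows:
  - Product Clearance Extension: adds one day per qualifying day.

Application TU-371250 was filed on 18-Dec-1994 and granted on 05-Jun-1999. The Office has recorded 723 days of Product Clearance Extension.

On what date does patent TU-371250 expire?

(a) grant + 15 years → 5 June 2014.
(b) filing + 18 years → 18 December 2012.
Later of the two: 5 June 2014.
Product Clearance Extension: +723 days → 28 May 2016.

May 28, 2016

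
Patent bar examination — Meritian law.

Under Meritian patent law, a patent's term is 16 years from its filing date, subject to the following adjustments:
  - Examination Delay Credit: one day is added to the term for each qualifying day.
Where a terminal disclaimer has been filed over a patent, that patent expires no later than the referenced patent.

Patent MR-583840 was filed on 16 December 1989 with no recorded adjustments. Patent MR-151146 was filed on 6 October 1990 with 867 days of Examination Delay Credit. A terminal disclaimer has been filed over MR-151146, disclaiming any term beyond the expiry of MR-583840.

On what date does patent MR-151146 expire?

2005-12-16

Natural term of MR-151146:
  Base: filing + 16 years → 6 October 2006.
  Examination Delay Credit: +867 days → 19 February 2009.
Expiry of referenced patent MR-583840:
  Base: filing + 16 years → 16 December 2005.
Terminal disclaimer: MR-151146 expires on the earlier of 19 February 2009 and 16 December 2005.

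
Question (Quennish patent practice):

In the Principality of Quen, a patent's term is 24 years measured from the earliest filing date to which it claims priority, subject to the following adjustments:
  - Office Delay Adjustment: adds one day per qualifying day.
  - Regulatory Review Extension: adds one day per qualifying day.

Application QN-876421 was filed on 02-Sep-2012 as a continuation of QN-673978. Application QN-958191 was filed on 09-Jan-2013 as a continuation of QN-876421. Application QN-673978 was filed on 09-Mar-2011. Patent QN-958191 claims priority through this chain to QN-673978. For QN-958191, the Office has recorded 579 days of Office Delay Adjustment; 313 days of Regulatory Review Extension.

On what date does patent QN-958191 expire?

August 17, 2037

Earliest priority filing: 9 March 2011.
Base term: 9 March 2011 + 24 years → 9 March 2035.
Office Delay Adjustment: +579 days → 8 October 2036.
Regulatory Review Extension: +313 days → 17 August 2037.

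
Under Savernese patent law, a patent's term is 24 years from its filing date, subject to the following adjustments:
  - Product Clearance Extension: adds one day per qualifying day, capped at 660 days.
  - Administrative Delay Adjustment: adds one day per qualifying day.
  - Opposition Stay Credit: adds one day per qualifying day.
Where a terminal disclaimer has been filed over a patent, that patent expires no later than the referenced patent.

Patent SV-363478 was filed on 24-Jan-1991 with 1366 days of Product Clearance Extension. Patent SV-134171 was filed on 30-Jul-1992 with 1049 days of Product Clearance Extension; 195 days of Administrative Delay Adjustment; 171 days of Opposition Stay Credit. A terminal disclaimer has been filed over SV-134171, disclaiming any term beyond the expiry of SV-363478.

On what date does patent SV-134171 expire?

Natural term of SV-134171:
  Base: filing + 24 years → 30 July 2016.
  Product Clearance Extension: 1049 days claimed exceeds the 660-day cap, so +660 days → 21 May 2018.
  Administrative Delay Adjustment: +195 days → 2 December 2018.
  Opposition Stay Credit: +171 days → 22 May 2019.
Expiry of referenced patent SV-363478:
  Base: filing + 24 years → 24 January 2015.
  Product Clearance Extension: 1366 days claimed exceeds the 660-day cap, so +660 days → 14 November 2016.
Terminal disclaimer: SV-134171 expires on the earlier of 22 May 2019 and 14 November 2016.

2016-11-14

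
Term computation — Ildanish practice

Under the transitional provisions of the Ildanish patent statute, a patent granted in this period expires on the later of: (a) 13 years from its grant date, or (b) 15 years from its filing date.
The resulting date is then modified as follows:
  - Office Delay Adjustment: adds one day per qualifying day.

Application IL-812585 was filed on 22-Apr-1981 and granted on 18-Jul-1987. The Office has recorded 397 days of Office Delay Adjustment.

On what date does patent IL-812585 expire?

August 19, 2001

(a) grant + 13 years → 18 July 2000.
(b) filing + 15 years → 22 April 1996.
Later of the two: 18 July 2000.
Office Delay Adjustment: +397 days → 19 August 2001.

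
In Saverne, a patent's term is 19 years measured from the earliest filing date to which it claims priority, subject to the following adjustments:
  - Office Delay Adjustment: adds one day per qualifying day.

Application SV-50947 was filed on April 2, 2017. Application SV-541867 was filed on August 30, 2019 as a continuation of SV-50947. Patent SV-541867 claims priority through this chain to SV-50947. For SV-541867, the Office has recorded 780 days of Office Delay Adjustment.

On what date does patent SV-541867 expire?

Earliest priority filing: 2 April 2017.
Base term: 2 April 2017 + 19 years → 2 April 2036.
Office Delay Adjustment: +780 days → 22 May 2038.

May 22, 2038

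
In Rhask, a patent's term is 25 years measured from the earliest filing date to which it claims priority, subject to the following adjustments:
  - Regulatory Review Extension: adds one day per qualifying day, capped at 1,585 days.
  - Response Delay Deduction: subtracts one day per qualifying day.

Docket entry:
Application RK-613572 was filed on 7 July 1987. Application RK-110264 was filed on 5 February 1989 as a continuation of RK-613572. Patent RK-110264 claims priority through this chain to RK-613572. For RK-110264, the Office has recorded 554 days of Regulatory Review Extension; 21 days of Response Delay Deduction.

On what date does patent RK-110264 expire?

December 22, 2013

Earliest priority filing: 7 July 1987.
Base term: 7 July 1987 + 25 years → 7 July 2012.
Regulatory Review Extension: 554 days (within the 1585-day cap) → +554 days → 12 January 2014.
Response Delay Deduction: −21 days → 22 December 2013.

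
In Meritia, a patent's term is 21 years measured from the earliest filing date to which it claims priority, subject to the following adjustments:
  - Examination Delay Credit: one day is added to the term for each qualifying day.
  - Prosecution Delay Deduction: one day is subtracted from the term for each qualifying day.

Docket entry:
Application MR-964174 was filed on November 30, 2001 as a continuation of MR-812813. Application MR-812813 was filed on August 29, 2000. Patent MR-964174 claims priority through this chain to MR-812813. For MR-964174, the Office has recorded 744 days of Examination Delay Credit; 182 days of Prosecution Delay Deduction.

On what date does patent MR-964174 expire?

Earliest priority filing: 29 August 2000.
Base term: 29 August 2000 + 21 years → 29 August 2021.
Examination Delay Credit: +744 days → 12 September 2023.
Prosecution Delay Deduction: −182 days → 14 March 2023.

March 14, 2023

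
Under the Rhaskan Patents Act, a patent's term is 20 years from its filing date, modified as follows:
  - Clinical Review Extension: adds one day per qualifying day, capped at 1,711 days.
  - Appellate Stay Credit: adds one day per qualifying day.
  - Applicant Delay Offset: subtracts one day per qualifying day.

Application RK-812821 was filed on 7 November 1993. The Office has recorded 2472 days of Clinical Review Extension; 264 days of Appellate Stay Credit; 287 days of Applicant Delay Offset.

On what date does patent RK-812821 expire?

Base term: filing date + 20 years → 7 November 2013.
Clinical Review Extension: 2472 days claimed exceeds the 1711-day cap, so +1711 days → 15 July 2018.
Appellate Stay Credit: +264 days → 5 April 2019.
Applicant Delay Offset: −287 days → 22 June 2018.

2018-06-22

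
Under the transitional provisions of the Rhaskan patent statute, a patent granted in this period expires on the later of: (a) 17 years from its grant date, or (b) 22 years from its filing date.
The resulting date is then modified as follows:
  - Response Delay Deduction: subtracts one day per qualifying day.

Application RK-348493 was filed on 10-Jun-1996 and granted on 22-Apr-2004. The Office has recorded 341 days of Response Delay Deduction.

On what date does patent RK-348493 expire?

(a) grant + 17 years → 22 April 2021.
(b) filing + 22 years → 10 June 2018.
Later of the two: 22 April 2021.
Response Delay Deduction: −341 days → 16 May 2020.

May 16, 2020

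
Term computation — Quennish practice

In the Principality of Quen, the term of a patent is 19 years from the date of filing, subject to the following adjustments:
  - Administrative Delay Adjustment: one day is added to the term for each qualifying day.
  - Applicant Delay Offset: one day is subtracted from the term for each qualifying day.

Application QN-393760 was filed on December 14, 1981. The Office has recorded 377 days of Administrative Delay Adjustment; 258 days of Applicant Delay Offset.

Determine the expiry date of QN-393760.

Base term: filing date + 19 years → 14 December 2000.
Administrative Delay Adjustment: +377 days → 26 December 2001.
Applicant Delay Offset: −258 days → 12 April 2001.

2001-04-12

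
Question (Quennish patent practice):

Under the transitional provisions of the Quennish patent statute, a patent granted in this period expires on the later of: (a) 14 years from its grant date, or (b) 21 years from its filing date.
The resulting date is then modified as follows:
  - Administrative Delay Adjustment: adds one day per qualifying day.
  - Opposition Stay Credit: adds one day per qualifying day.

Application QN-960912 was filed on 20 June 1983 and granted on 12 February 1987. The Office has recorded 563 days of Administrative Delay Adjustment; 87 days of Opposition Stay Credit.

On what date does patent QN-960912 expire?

(a) grant + 14 years → 12 February 2001.
(b) filing + 21 years → 20 June 2004.
Later of the two: 20 June 2004.
Administrative Delay Adjustment: +563 days → 4 January 2006.
Opposition Stay Credit: +87 days → 1 April 2006.

April 1, 2006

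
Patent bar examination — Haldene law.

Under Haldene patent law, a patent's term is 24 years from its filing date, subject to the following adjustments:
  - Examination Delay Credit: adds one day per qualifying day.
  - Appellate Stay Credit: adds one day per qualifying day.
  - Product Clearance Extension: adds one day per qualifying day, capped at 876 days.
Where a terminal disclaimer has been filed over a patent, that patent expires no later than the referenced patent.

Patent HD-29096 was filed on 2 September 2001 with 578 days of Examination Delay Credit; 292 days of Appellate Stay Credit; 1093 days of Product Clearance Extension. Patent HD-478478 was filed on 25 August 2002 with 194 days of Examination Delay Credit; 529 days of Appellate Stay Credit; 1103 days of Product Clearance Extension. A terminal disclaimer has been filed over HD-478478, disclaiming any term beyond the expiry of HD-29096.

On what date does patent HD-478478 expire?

2030-06-14

Natural term of HD-478478:
  Base: filing + 24 years → 25 August 2026.
  Examination Delay Credit: +194 days → 7 March 2027.
  Appellate Stay Credit: +529 days → 17 August 2028.
  Product Clearance Extension: 1103 days claimed exceeds the 876-day cap, so +876 days → 10 January 2031.
Expiry of referenced patent HD-29096:
  Base: filing + 24 years → 2 September 2025.
  Examination Delay Credit: +578 days → 3 April 2027.
  Appellate Stay Credit: +292 days → 20 January 2028.
  Product Clearance Extension: 1093 days claimed exceeds the 876-day cap, so +876 days → 14 June 2030.
Terminal disclaimer: HD-478478 expires on the earlier of 10 January 2031 and 14 June 2030.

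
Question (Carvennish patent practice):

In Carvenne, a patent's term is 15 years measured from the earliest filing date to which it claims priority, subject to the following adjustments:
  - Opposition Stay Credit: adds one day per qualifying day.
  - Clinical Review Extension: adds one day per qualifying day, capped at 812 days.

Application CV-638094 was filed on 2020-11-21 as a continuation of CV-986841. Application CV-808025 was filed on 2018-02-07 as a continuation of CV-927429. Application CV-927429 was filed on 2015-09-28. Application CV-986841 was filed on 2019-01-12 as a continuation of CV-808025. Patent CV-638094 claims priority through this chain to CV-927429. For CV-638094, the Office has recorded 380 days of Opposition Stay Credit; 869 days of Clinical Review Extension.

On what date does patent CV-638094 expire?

January 2, 2034

Earliest priority filing: 28 September 2015.
Base term: 28 September 2015 + 15 years → 28 September 2030.
Opposition Stay Credit: +380 days → 13 October 2031.
Clinical Review Extension: 869 days claimed exceeds the 812-day cap, so +812 days → 2 January 2034.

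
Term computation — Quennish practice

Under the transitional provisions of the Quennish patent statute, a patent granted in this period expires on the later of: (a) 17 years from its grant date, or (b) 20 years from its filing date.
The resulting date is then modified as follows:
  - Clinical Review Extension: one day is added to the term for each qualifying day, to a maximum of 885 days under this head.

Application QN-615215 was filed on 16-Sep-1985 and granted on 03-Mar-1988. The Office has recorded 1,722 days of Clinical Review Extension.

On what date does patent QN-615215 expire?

(a) grant + 17 years → 3 March 2005.
(b) filing + 20 years → 16 September 2005.
Later of the two: 16 September 2005.
Clinical Review Extension: 1722 days claimed exceeds the 885-day cap, so +885 days → 18 February 2008.

February 18, 2008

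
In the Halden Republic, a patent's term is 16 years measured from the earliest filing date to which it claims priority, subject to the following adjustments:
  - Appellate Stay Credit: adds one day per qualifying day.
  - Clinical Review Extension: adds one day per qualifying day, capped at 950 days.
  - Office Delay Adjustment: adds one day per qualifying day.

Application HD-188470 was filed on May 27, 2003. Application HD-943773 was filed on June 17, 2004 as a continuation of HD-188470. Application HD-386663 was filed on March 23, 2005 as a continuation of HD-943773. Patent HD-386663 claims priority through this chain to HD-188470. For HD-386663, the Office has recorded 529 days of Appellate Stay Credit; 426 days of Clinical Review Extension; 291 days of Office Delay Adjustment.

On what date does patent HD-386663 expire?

2022-10-24

Earliest priority filing: 27 May 2003.
Base term: 27 May 2003 + 16 years → 27 May 2019.
Appellate Stay Credit: +529 days → 6 November 2020.
Clinical Review Extension: 426 days (within the 950-day cap) → +426 days → 6 January 2022.
Office Delay Adjustment: +291 days → 24 October 2022.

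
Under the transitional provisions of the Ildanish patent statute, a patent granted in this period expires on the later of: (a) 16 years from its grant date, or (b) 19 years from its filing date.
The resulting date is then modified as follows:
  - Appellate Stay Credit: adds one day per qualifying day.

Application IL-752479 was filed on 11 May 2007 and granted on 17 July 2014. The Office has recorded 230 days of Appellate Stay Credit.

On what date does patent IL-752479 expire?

(a) grant + 16 years → 17 July 2030.
(b) filing + 19 years → 11 May 2026.
Later of the two: 17 July 2030.
Appellate Stay Credit: +230 days → 4 March 2031.

2031-03-04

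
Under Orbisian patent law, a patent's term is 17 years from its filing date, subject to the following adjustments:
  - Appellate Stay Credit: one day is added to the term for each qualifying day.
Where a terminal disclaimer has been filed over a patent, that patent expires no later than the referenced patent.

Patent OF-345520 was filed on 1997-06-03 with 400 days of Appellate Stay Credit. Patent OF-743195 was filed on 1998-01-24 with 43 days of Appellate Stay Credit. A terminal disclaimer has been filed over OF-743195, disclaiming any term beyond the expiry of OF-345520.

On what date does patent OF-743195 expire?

March 8, 2015

Natural term of OF-743195:
  Base: filing + 17 years → 24 January 2015.
  Appellate Stay Credit: +43 days → 8 March 2015.
Expiry of referenced patent OF-345520:
  Base: filing + 17 years → 3 June 2014.
  Appellate Stay Credit: +400 days → 8 July 2015.
Terminal disclaimer: OF-743195 expires on the earlier of 8 March 2015 and 8 July 2015.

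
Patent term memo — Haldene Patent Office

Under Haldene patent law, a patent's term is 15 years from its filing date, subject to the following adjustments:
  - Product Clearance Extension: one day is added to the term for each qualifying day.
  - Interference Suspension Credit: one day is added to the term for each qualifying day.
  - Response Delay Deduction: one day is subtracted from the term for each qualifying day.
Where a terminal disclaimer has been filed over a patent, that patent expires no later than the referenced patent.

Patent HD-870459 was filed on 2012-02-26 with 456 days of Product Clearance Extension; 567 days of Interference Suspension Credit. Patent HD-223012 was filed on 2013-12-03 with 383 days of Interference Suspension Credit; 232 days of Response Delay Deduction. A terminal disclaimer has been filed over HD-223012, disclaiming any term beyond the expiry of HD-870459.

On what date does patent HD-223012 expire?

2029-05-03

Natural term of HD-223012:
  Base: filing + 15 years → 3 December 2028.
  Interference Suspension Credit: +383 days → 21 December 2029.
  Response Delay Deduction: −232 days → 3 May 2029.
Expiry of referenced patent HD-870459:
  Base: filing + 15 years → 26 February 2027.
  Product Clearance Extension: +456 days → 27 May 2028.
  Interference Suspension Credit: +567 days → 15 December 2029.
Terminal disclaimer: HD-223012 expires on the earlier of 3 May 2029 and 15 December 2029.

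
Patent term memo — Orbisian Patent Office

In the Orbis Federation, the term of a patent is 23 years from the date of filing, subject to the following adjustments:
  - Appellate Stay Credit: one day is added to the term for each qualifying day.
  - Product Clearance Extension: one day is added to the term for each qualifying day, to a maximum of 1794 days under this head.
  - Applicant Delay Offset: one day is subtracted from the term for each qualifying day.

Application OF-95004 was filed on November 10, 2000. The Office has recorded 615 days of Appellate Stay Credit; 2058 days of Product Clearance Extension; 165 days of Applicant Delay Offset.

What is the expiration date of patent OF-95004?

Base term: filing date + 23 years → 10 November 2023.
Appellate Stay Credit: +615 days → 17 July 2025.
Product Clearance Extension: 2058 days claimed exceeds the 1794-day cap, so +1794 days → 15 June 2030.
Applicant Delay Offset: −165 days → 1 January 2030.

2030-01-01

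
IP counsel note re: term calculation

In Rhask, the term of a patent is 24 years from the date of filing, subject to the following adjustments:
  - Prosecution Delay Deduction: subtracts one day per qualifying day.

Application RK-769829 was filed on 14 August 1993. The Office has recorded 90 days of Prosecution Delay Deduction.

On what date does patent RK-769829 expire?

Base term: filing date + 24 years → 14 August 2017.
Prosecution Delay Deduction: −90 days → 16 May 2017.

May 16, 2017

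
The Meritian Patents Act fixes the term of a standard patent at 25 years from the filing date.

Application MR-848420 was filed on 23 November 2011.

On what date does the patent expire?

2036-11-23

Filing date + 25 years → 23 November 2036.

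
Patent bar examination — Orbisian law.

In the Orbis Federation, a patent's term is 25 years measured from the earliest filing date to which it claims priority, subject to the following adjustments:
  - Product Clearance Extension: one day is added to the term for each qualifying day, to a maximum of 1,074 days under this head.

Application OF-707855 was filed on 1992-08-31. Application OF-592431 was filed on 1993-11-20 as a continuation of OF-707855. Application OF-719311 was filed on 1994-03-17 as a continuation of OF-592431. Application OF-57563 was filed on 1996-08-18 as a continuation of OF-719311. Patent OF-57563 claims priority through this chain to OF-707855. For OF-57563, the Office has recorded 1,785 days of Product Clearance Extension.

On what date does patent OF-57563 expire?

Earliest priority filing: 31 August 1992.
Base term: 31 August 1992 + 25 years → 31 August 2017.
Product Clearance Extension: 1785 days claimed exceeds the 1074-day cap, so +1074 days → 9 August 2020.

2020-08-09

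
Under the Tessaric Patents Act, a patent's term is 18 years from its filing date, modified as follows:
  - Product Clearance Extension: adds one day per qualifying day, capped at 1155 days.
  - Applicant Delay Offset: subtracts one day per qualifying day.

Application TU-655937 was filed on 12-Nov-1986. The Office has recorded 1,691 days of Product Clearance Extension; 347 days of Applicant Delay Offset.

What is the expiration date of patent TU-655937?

Base term: filing date + 18 years → 12 November 2004.
Product Clearance Extension: 1691 days claimed exceeds the 1155-day cap, so +1155 days → 11 January 2008.
Applicant Delay Offset: −347 days → 29 January 2007.

2007-01-29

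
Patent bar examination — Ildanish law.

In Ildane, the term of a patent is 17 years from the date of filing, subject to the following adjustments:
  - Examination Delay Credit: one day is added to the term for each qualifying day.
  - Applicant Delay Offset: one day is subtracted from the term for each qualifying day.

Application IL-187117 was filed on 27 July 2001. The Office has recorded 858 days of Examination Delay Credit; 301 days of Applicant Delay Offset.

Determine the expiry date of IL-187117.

Base term: filing date + 17 years → 27 July 2018.
Examination Delay Credit: +858 days → 1 December 2020.
Applicant Delay Offset: −301 days → 4 February 2020.

February 4, 2020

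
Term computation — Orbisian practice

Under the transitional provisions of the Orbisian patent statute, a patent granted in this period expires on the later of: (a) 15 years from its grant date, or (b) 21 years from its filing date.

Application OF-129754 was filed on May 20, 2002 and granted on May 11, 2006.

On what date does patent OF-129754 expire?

May 20, 2023

(a) grant + 15 years → 11 May 2021.
(b) filing + 21 years → 20 May 2023.
Later of the two: 20 May 2023.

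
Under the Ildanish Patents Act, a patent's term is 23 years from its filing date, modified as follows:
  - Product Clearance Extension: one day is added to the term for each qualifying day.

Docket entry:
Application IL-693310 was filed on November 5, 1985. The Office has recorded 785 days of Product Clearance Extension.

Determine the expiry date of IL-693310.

2010-12-30

Base term: filing date + 23 years → 5 November 2008.
Product Clearance Extension: +785 days → 30 December 2010.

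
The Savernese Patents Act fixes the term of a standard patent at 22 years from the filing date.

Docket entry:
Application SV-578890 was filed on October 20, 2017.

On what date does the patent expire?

Filing date + 22 years → 20 October 2039.

October 20, 2039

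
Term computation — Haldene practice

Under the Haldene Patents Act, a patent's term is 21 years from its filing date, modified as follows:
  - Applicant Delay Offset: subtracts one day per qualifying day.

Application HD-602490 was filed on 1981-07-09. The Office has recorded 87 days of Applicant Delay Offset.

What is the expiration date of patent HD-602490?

Base term: filing date + 21 years → 9 July 2002.
Applicant Delay Offset: −87 days → 13 April 2002.

2002-04-13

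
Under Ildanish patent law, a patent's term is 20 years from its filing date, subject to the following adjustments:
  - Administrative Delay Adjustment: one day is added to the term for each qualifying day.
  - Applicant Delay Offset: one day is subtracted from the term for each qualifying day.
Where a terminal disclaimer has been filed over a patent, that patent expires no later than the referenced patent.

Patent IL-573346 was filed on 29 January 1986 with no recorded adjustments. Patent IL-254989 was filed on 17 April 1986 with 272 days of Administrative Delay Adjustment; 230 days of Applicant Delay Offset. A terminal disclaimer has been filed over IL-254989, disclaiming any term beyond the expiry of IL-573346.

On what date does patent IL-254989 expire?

2006-01-29

Natural term of IL-254989:
  Base: filing + 20 years → 17 April 2006.
  Administrative Delay Adjustment: +272 days → 14 January 2007.
  Applicant Delay Offset: −230 days → 29 May 2006.
Expiry of referenced patent IL-573346:
  Base: filing + 20 years → 29 January 2006.
Terminal disclaimer: IL-254989 expires on the earlier of 29 May 2006 and 29 January 2006.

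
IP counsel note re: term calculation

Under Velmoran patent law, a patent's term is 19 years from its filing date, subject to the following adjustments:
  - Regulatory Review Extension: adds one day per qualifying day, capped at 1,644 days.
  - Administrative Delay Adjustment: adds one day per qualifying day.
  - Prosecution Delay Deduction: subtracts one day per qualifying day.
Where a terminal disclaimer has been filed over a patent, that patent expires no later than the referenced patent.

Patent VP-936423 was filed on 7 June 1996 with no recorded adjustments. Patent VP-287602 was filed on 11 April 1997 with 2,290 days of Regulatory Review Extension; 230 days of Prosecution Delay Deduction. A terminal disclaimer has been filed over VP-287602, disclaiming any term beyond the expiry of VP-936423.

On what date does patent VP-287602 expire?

2015-06-07

Natural term of VP-287602:
  Base: filing + 19 years → 11 April 2016.
  Regulatory Review Extension: 2290 days claimed exceeds the 1644-day cap, so +1644 days → 11 October 2020.
  Prosecution Delay Deduction: −230 days → 24 February 2020.
Expiry of referenced patent VP-936423:
  Base: filing + 19 years → 7 June 2015.
Terminal disclaimer: VP-287602 expires on the earlier of 24 February 2020 and 7 June 2015.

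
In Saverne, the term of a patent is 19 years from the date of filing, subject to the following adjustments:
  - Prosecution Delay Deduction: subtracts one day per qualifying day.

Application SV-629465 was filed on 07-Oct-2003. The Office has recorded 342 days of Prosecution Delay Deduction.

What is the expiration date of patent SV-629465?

2021-10-30

Base term: filing date + 19 years → 7 October 2022.
Prosecution Delay Deduction: −342 days → 30 October 2021.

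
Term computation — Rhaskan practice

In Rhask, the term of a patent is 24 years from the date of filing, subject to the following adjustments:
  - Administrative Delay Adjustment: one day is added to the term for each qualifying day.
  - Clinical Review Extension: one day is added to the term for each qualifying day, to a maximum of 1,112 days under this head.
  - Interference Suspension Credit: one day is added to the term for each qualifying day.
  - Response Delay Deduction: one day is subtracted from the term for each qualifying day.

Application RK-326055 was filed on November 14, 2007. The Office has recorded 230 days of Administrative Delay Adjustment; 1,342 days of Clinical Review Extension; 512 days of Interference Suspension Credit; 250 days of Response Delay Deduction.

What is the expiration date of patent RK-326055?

April 5, 2036

Base term: filing date + 24 years → 14 November 2031.
Administrative Delay Adjustment: +230 days → 1 July 2032.
Clinical Review Extension: 1342 days claimed exceeds the 1112-day cap, so +1112 days → 18 July 2035.
Interference Suspension Credit: +512 days → 11 December 2036.
Response Delay Deduction: −250 days → 5 April 2036.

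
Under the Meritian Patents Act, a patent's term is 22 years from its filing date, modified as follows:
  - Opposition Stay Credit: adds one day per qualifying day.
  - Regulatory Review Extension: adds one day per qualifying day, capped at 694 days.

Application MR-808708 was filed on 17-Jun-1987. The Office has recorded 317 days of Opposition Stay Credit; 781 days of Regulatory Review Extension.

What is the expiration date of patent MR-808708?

March 24, 2012

Base term: filing date + 22 years → 17 June 2009.
Opposition Stay Credit: +317 days → 30 April 2010.
Regulatory Review Extension: 781 days claimed exceeds the 694-day cap, so +694 days → 24 March 2012.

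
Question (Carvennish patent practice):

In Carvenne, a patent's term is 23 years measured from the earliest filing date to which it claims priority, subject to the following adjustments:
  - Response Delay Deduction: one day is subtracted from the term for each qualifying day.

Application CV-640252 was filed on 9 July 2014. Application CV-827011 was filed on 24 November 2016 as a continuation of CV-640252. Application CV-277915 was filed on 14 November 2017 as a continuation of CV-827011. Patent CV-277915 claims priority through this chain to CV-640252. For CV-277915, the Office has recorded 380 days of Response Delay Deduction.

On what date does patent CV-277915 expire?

Earliest priority filing: 9 July 2014.
Base term: 9 July 2014 + 23 years → 9 July 2037.
Response Delay Deduction: −380 days → 24 June 2036.

June 24, 2036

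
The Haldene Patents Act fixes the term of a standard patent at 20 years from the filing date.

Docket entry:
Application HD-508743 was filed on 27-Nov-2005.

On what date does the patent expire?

Filing date + 20 years → 27 November 2025.

November 27, 2025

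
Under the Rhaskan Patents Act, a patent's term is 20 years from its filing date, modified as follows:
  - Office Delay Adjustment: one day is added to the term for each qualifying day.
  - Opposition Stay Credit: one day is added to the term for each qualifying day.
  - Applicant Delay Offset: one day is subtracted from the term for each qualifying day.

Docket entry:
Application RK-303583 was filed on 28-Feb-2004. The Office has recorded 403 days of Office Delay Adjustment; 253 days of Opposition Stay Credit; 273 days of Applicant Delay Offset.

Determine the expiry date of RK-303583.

2025-03-17

Base term: filing date + 20 years → 28 February 2024.
Office Delay Adjustment: +403 days → 6 April 2025.
Opposition Stay Credit: +253 days → 15 December 2025.
Applicant Delay Offset: −273 days → 17 March 2025.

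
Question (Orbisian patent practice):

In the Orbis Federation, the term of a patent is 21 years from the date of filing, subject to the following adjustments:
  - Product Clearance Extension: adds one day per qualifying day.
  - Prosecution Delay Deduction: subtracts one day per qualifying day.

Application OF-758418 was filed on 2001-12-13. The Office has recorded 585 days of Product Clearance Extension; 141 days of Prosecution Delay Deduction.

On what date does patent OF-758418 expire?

Base term: filing date + 21 years → 13 December 2022.
Product Clearance Extension: +585 days → 20 July 2024.
Prosecution Delay Deduction: −141 days → 1 March 2024.

2024-03-01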